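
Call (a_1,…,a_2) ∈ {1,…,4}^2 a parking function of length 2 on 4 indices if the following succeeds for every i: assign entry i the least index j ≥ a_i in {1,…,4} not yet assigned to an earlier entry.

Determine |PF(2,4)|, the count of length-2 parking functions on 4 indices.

15

|PF| = 3·5^1 = 3 · 5 = 15 [KW]
One tuple (2,1) → sorted (1,2): b_i ≤ 2+i ∀i, a PF.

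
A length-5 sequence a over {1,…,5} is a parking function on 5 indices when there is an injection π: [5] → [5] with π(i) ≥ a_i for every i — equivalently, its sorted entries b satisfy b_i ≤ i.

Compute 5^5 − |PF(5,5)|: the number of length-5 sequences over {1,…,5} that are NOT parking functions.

1829

|PF| = (6−5)·6^(5−1) = 1 · 1296 = 1296
One tuple (4,5,4,5,3) → sorted (3,4,4,5,5): b_1=3>1, not a PF.
So 3125 − 1296 = 1829 fail.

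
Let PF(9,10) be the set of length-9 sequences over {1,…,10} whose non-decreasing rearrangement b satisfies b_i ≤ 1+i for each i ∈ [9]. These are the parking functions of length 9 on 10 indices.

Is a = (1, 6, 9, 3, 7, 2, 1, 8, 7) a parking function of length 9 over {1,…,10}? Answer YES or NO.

YES

Rearranged: b = (1, 1, 2, 3, 6, 7, 7, 8, 9).
  b_1=1 ≤ 2
  b_2=1 ≤ 3
  b_3=2 ≤ 4
  b_4=3 ≤ 5
  b_5=6 ≤ 6
  b_6=7 ≤ 7
  b_7=7 ≤ 8
  b_8=8 ≤ 9
  b_9=9 ≤ 10
All bounds hold ⇒ YES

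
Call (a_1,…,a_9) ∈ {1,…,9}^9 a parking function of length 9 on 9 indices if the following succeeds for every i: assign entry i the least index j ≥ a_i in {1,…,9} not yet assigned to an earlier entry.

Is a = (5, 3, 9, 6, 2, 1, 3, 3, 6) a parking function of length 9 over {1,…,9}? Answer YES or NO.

YES

Order a: b = (1, 2, 3, 3, 3, 5, 6, 6, 9).
  b_1=1 ≤ 1
  b_2=2 ≤ 2
  b_3=3 ≤ 3
  b_4=3 ≤ 4
  b_5=3 ≤ 5
  b_6=5 ≤ 6
  b_7=6 ≤ 7
  b_8=6 ≤ 8
  b_9=9 ≤ 9
All bounds hold ⇒ YES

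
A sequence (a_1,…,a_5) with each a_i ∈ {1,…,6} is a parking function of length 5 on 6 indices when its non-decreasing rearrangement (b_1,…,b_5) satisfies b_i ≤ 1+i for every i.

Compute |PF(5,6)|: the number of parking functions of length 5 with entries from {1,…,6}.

4802

|PF| = 2·7^4 = 2 · 2401 = 4802 (Pollak)
E.g. (1,2,2,3,5) → sorted (1,2,2,3,5): b_i ≤ 1+i ∀i, a PF.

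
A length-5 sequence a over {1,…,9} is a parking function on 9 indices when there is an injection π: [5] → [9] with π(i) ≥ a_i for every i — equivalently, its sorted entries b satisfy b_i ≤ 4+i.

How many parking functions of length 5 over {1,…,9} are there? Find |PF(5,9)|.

Count = (10−5)·10^(5−1) = 5×10000 = 50000 [KW]
Check (3,6,8,7,6) → sorted (3,6,6,7,8): b_i ≤ 4+i ∀i, a PF.

50000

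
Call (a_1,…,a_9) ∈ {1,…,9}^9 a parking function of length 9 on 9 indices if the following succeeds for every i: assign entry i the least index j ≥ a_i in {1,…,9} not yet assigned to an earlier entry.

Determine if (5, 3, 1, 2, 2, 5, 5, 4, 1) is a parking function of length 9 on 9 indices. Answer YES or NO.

Sorted: b = (1, 1, 2, 2, 3, 4, 5, 5, 5).
  b_1=1 ≤ 1
  b_2=1 ≤ 2
  b_3=2 ≤ 3
  b_4=2 ≤ 4
  b_5=3 ≤ 5
  b_6=4 ≤ 6
  b_7=5 ≤ 7
  b_8=5 ≤ 8
  b_9=5 ≤ 9
All bounds hold ⇒ YES

YES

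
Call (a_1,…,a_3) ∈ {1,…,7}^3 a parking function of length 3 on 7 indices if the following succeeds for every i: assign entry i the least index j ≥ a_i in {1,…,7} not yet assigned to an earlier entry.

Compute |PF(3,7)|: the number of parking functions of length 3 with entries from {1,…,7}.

320

|PF| = (8−3)·8^(3−1) = 5·64 = 320 (Konheim–Weiss)
Example (2,5,6) → sorted (2,5,6): b_i ≤ 4+i ∀i, a PF.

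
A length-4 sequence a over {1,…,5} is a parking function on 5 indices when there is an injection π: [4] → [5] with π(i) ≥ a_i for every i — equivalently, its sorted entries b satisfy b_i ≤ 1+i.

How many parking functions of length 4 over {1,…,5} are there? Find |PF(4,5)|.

432

|PF| = (6−4)·6^(4−1) = 2 · 216 = 432 (Konheim–Weiss)
One tuple (1,5,2,3) → sorted (1,2,3,5): b_i ≤ 1+i ∀i, a PF.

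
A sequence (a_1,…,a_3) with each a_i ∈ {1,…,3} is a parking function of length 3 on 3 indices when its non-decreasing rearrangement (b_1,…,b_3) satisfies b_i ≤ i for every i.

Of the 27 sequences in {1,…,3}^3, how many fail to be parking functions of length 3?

|PF(3,3)| = 1·4^2 = 1 · 16 = 16 (Konheim–Weiss)
E.g. (3,2,2) → sorted (2,2,3): b_1=2>1, not a PF.
Total 27; non-PF = 27−16 = 11

11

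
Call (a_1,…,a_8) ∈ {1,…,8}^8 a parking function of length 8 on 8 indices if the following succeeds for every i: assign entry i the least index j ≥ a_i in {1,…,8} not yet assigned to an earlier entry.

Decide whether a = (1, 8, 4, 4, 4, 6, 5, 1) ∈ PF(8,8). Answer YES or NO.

NO

Sorted: b = (1, 1, 4, 4, 4, 5, 6, 8).
  b_1=1 ≤ 1
  b_2=1 ≤ 2
  b_3=4 > 3
  fails at i=3 ⇒ NO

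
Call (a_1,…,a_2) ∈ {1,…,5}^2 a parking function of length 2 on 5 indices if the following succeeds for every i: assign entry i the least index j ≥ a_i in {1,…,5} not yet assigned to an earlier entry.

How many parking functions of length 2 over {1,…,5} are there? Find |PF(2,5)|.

24

Count = 4·6^1 = 4·6 = 24
One tuple (3,4) → sorted (3,4): b_i ≤ 3+i ∀i, a PF.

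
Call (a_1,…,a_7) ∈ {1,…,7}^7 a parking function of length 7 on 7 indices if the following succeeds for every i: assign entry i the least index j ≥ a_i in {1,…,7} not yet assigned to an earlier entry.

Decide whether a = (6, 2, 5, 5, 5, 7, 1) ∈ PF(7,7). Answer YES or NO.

NO

Sorted: b = (1, 2, 5, 5, 5, 6, 7).
  b_1=1 ≤ 1
  b_2=2 ≤ 2
  b_3=5 > 3
  fails at i=3 ⇒ NO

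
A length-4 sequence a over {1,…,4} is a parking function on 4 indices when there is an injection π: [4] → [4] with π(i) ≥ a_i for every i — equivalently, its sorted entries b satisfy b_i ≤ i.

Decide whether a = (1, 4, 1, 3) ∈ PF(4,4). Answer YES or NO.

Order a: b = (1, 1, 3, 4).
  b_1=1 ≤ 1
  b_2=1 ≤ 2
  b_3=3 ≤ 3
  b_4=4 ≤ 4
All bounds hold ⇒ YES

YES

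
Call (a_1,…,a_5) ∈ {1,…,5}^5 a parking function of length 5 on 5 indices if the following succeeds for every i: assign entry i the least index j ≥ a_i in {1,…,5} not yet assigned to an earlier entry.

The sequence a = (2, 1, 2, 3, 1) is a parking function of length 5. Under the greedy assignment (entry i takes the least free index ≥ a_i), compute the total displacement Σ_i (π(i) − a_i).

Σπ = 15 ({1..5} each once); Σa = 2+1+2+3+1 = 9; disp = 15−9 = 6.

6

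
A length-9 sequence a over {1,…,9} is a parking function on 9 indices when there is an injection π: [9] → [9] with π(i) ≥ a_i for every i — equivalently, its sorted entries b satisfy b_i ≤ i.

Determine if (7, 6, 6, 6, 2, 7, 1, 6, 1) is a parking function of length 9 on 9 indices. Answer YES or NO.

NO

Order a: b = (1, 1, 2, 6, 6, 6, 6, 7, 7).
  b_1=1 ≤ 1
  b_2=1 ≤ 2
  b_3=2 ≤ 3
  b_4=6 > 4
  fails at i=4 ⇒ NO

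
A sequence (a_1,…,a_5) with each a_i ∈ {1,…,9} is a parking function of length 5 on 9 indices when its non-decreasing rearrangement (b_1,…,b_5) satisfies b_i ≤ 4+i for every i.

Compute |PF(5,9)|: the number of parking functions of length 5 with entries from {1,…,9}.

50000

#PF = (9+1−5)·(9+1)^{5−1} = 5·10000 = 50000 (Pollak)
Check (4,8,2,8,5) → sorted (2,4,5,8,8): b_i ≤ 4+i ∀i, a PF.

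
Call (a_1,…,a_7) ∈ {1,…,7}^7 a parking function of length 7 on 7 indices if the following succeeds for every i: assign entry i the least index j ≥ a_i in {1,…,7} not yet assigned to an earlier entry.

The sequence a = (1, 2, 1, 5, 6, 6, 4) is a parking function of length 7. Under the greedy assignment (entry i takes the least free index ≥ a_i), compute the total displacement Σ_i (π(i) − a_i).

Σπ = 7·8/2 = 28 (π permutes [7]); Σa = 1+2+1+5+6+6+4 = 25; disp = 28−25 = 3.

3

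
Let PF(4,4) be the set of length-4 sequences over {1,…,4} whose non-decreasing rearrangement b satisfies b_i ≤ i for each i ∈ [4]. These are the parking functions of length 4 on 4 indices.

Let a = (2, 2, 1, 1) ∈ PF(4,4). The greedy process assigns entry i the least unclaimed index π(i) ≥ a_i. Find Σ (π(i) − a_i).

4

Σπ = 4·5/2 = 10 (π permutes [4]); Σa = 2+2+1+1 = 6; disp = 10−6 = 4.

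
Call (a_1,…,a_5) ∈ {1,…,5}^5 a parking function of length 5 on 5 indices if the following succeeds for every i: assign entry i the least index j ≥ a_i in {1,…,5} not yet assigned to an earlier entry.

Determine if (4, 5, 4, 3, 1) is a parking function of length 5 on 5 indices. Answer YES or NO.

NO

Rearranged: b = (1, 3, 4, 4, 5).
  b_1=1 ≤ 1
  b_2=3 > 2
  fails at i=2 ⇒ NO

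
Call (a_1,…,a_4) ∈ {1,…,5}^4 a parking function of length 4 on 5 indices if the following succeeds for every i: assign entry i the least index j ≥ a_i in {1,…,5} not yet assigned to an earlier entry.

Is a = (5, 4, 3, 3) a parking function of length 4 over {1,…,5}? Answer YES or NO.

Sorted: b = (3, 3, 4, 5).
  b_1=3 > 2
  fails at i=1 ⇒ NO

NO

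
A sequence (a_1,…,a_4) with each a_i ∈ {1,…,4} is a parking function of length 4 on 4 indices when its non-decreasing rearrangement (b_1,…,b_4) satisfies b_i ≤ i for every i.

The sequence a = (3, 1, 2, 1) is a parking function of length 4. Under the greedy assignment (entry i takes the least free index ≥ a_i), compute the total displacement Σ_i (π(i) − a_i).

3

Σπ = 4·5/2 = 10 (π permutes [4]); Σa = 3+1+2+1 = 7; disp = 10−7 = 3.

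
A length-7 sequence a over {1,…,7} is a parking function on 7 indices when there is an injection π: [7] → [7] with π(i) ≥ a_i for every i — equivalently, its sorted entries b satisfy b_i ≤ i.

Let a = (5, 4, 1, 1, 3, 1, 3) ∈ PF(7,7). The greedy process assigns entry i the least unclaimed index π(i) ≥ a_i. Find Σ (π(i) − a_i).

Σπ = 28 ({1..7} each once); Σa = 5+4+1+1+3+1+3 = 18; disp = 28−18 = 10.

10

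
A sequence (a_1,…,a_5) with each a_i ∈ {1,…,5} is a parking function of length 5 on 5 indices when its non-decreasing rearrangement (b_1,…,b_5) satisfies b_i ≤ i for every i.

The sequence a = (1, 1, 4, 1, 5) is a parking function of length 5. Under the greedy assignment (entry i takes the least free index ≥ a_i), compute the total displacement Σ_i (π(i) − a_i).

3

Σπ = 5·6/2 = 15 (π permutes [5]); Σa = 1+1+4+1+5 = 12; disp = 15−12 = 3.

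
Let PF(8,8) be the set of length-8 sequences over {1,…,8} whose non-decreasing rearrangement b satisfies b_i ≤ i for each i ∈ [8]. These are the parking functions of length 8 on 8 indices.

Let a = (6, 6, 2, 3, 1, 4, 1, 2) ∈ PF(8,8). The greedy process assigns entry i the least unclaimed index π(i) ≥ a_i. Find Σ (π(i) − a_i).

11

Σπ = 8·9/2 = 36 (π permutes [8]); Σa = 6+6+2+3+1+4+1+2 = 25; disp = 36−25 = 11.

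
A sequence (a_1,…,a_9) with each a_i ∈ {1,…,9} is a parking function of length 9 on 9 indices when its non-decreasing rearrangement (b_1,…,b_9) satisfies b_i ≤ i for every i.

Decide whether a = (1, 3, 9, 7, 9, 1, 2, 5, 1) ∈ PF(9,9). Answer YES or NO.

Sorted: b = (1, 1, 1, 2, 3, 5, 7, 9, 9).
  b_1=1 ≤ 1
  b_2=1 ≤ 2
  b_3=1 ≤ 3
  b_4=2 ≤ 4
  b_5=3 ≤ 5
  b_6=5 ≤ 6
  b_7=7 ≤ 7
  b_8=9 > 8
  fails at i=8 ⇒ NO

NO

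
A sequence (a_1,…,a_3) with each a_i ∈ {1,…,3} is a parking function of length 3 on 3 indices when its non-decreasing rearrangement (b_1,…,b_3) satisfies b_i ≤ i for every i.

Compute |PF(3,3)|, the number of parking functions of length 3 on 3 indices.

16

Count = (3+1−3)·(3+1)^{3−1} = 1 · 16 = 16 [KW]
E.g. (1,1,3) → sorted (1,1,3): b_i ≤ i ∀i, a PF.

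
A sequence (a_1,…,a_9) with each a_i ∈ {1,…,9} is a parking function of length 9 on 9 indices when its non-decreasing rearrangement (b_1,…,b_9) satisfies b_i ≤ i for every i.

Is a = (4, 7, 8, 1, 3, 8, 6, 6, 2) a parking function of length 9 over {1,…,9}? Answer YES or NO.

NO

Order a: b = (1, 2, 3, 4, 6, 6, 7, 8, 8).
  b_1=1 ≤ 1
  b_2=2 ≤ 2
  b_3=3 ≤ 3
  b_4=4 ≤ 4
  b_5=6 > 5
  fails at i=5 ⇒ NO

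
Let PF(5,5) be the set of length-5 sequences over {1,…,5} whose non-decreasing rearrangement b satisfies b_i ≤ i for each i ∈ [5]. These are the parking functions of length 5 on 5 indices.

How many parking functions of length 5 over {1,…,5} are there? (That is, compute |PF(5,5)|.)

1296

|PF| = (5+1−5)·(5+1)^{5−1} = 1×1296 = 1296 (Pollak)
One tuple (2,1,4,4,2) → sorted (1,2,2,4,4): b_i ≤ i ∀i, a PF.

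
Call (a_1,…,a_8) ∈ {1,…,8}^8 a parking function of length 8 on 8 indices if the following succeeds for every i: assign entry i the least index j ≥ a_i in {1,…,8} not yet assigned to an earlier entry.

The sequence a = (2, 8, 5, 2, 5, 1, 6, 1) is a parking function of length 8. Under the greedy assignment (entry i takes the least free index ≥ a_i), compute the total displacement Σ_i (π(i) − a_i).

6

Σπ = 8·9/2 = 36 (π permutes [8]); Σa = 2+8+5+2+5+1+6+1 = 30; disp = 36−30 = 6.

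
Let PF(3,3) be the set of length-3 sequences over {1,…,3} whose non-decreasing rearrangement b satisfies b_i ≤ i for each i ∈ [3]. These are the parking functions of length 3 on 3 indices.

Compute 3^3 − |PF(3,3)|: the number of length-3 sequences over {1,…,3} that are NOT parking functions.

#PF = (3−3+1)·(3+1)^(3−1) = 1×16 = 16 [KW]
E.g. (2,3,3) → sorted (2,3,3): b_1=2>1, not a PF.
So 27 − 16 = 11 fail.

11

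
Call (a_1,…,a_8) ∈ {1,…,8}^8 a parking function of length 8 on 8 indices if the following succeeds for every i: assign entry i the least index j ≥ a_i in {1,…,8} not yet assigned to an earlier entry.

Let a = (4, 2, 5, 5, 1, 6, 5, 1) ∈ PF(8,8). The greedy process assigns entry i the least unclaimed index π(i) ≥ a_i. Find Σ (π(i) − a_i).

7

Σπ(i) = 1+…+8 = 36; Σa = 4+2+5+5+1+6+5+1 = 29; disp = 36−29 = 7.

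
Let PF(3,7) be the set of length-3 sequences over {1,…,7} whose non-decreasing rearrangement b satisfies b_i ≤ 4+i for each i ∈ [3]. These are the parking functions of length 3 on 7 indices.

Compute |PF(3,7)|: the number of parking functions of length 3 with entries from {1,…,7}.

#PF = (8−3)·8^(3−1) = 5·64 = 320 (Konheim–Weiss)
Check (7,6,5) → sorted (5,6,7): b_i ≤ 4+i ∀i, a PF.

320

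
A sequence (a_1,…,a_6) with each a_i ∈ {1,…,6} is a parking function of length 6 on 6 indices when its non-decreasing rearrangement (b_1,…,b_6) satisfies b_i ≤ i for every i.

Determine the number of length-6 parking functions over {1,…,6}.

|PF(6,6)| = (6−6+1)·(6+1)^(6−1) = 1·16807 = 16807 [KW]
E.g. (1,1,1,4,4,2) → sorted (1,1,1,2,4,4): b_i ≤ i ∀i, a PF.

16807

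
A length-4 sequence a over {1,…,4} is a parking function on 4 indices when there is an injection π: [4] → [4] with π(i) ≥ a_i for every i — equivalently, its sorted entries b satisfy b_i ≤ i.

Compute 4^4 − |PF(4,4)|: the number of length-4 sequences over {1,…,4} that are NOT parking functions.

131

#PF = (4+1−4)·(4+1)^{4−1} = 1×125 = 125 (Konheim–Weiss)
E.g. (4,3,3,1) → sorted (1,3,3,4): b_2=3>2, not a PF.
So 256 − 125 = 131 fail.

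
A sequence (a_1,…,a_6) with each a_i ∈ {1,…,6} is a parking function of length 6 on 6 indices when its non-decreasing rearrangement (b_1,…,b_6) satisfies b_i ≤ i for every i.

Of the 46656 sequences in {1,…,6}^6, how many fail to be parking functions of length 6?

#PF = 1·7^5 = 1 · 16807 = 16807 (Pollak)
Check (6,4,5,5,3,3) → sorted (3,3,4,5,5,6): b_1=3>1, not a PF.
Total 46656; non-PF = 46656−16807 = 29849

29849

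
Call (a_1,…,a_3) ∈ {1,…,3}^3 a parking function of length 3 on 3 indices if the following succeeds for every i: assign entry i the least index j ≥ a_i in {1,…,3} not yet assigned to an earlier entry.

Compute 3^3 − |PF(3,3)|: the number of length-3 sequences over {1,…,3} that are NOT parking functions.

11

|PF(3,3)| = (4−3)·4^(3−1) = 1 · 16 = 16 [KW]
Example (3,3,3) → sorted (3,3,3): b_1=3>1, not a PF.
3^3 − 16 = 27 − 16 = 11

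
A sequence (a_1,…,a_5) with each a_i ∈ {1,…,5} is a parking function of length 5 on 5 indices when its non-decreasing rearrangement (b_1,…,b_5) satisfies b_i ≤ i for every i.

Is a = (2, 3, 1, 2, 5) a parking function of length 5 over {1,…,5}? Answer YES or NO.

YES

Rearranged: b = (1, 2, 2, 3, 5).
  b_1=1 ≤ 1
  b_2=2 ≤ 2
  b_3=2 ≤ 3
  b_4=3 ≤ 4
  b_5=5 ≤ 5
All bounds hold ⇒ YES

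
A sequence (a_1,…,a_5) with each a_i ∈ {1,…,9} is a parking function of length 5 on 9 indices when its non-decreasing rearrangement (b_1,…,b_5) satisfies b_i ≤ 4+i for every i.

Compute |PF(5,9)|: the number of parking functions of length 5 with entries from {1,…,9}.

|PF(5,9)| = (10−5)·10^(5−1) = 5×10000 = 50000
One tuple (5,7,2,1,7) → sorted (1,2,5,7,7): b_i ≤ 4+i ∀i, a PF.

50000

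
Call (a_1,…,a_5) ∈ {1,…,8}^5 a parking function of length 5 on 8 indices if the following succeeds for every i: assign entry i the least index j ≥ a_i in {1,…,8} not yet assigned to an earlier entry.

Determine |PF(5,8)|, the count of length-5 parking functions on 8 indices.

|PF| = (8+1−5)·(8+1)^{5−1} = 4×6561 = 26244 (Konheim–Weiss)
Example (1,3,7,2,4) → sorted (1,2,3,4,7): b_i ≤ 3+i ∀i, a PF.

26244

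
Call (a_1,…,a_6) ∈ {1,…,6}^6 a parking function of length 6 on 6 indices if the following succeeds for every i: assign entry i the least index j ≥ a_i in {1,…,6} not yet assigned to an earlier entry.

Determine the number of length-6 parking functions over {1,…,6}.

16807

#PF = (6+1−6)·(6+1)^{6−1} = 1×16807 = 16807 (Konheim–Weiss)
Check (3,2,1,5,4,5) → sorted (1,2,3,4,5,5): b_i ≤ i ∀i, a PF.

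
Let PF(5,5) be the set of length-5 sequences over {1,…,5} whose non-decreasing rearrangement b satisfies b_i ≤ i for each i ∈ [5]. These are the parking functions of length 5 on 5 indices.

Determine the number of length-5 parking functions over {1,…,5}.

1296

|PF(5,5)| = (5+1−5)·(5+1)^{5−1} = 1 · 1296 = 1296 (Pollak)
E.g. (2,2,1,2,3) → sorted (1,2,2,2,3): b_i ≤ i ∀i, a PF.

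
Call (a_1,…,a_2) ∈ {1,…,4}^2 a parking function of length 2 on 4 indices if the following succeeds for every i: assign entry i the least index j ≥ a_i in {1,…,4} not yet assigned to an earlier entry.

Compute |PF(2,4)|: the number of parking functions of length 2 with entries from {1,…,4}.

15

#PF = 3·5^1 = 3·5 = 15 (Pollak)
Check (3,2) → sorted (2,3): b_i ≤ 2+i ∀i, a PF.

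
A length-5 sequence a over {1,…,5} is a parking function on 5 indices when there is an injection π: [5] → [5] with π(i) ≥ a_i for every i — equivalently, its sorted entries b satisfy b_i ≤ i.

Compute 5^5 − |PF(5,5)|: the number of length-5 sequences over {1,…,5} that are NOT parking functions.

1829

Count = (5+1−5)·(5+1)^{5−1} = 1·1296 = 1296 [KW]
Check (5,5,4,2,5) → sorted (2,4,5,5,5): b_1=2>1, not a PF.
Total 3125; non-PF = 3125−1296 = 1829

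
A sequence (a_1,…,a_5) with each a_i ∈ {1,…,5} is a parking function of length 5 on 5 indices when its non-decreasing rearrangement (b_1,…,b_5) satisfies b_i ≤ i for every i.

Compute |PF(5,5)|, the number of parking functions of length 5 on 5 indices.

1296

Count = (5+1−5)·(5+1)^{5−1} = 1 · 1296 = 1296
One tuple (1,4,2,2,2) → sorted (1,2,2,2,4): b_i ≤ i ∀i, a PF.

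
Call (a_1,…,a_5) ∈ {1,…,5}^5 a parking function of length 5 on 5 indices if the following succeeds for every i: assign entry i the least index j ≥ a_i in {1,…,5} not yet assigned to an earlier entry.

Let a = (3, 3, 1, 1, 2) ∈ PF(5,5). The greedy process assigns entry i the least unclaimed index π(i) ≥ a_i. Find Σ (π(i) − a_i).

Σπ(i) = 1+…+5 = 15; Σa = 3+3+1+1+2 = 10; disp = 15−10 = 5.

5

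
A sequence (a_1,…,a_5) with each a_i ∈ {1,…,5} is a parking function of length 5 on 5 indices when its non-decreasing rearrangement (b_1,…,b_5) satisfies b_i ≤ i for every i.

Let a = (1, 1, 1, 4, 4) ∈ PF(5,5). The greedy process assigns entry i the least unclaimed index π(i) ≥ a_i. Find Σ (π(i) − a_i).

Σπ(i) = 1+…+5 = 15; Σa = 1+1+1+4+4 = 11; disp = 15−11 = 4.

4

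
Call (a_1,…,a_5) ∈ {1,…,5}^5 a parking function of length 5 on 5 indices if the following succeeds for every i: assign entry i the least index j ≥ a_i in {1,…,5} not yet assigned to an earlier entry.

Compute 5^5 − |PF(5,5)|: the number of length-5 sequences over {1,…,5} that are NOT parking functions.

Count = 1·6^4 = 1·1296 = 1296
One tuple (1,3,5,5,5) → sorted (1,3,5,5,5): b_2=3>2, not a PF.
5^5 − 1296 = 3125 − 1296 = 1829

1829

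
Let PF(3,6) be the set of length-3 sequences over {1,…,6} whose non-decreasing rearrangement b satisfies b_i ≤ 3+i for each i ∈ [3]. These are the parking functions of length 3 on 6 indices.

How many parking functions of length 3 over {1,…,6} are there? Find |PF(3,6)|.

196

|PF| = (6−3+1)·(6+1)^(3−1) = 4 · 49 = 196 (Pollak)
One tuple (2,3,1) → sorted (1,2,3): b_i ≤ 3+i ∀i, a PF.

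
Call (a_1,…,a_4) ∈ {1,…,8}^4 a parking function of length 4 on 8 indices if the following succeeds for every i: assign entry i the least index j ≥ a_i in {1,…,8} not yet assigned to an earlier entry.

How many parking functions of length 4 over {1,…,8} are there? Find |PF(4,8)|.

3645

#PF = 5·9^3 = 5·729 = 3645 (Konheim–Weiss)
E.g. (2,2,4,5) → sorted (2,2,4,5): b_i ≤ 4+i ∀i, a PF.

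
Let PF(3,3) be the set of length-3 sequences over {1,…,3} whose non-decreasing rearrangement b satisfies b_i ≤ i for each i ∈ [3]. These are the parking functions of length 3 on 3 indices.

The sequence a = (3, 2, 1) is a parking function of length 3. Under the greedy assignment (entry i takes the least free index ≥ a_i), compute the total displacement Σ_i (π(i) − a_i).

0

Σπ = 3·4/2 = 6 (π permutes [3]); Σa = 3+2+1 = 6; disp = 6−6 = 0.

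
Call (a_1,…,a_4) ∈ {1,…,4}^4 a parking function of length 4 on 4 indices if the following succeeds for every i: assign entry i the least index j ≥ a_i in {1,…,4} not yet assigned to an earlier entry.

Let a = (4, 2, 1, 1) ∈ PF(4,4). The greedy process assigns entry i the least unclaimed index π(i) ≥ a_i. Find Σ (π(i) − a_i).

Σπ = 10 ({1..4} each once); Σa = 4+2+1+1 = 8; disp = 10−8 = 2.

2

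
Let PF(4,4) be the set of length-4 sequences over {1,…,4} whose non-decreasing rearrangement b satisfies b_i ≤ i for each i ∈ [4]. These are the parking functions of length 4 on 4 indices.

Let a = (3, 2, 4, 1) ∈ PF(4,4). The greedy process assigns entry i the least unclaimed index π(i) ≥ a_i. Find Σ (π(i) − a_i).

0

Σπ = 4·5/2 = 10 (π permutes [4]); Σa = 3+2+4+1 = 10; disp = 10−10 = 0.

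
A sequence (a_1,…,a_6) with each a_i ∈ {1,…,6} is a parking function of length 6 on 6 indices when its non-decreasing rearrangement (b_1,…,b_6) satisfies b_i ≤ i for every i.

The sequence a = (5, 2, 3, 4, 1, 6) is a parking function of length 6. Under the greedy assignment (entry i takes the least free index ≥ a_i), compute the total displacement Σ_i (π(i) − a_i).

Σπ = 21 ({1..6} each once); Σa = 5+2+3+4+1+6 = 21; disp = 21−21 = 0.

0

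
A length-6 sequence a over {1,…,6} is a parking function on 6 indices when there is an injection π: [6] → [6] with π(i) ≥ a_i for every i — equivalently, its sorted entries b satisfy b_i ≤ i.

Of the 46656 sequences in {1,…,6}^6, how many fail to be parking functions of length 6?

29849

#PF = (6+1−6)·(6+1)^{6−1} = 1·16807 = 16807 (Konheim–Weiss)
Example (6,6,6,4,6,5) → sorted (4,5,6,6,6,6): b_1=4>1, not a PF.
6^6 − 16807 = 46656 − 16807 = 29849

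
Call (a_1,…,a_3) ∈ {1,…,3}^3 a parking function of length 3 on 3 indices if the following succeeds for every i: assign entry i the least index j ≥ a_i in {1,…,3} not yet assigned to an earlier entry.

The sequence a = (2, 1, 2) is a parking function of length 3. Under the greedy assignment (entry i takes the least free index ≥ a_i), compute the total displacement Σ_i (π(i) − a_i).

1

Σπ = 3·4/2 = 6 (π permutes [3]); Σa = 2+1+2 = 5; disp = 6−5 = 1.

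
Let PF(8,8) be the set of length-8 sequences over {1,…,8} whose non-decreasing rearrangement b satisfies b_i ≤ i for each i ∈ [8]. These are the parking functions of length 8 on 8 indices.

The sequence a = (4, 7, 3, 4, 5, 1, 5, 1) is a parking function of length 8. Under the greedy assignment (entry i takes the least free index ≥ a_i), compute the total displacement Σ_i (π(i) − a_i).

6

Σπ(i) = 1+…+8 = 36; Σa = 4+7+3+4+5+1+5+1 = 30; disp = 36−30 = 6.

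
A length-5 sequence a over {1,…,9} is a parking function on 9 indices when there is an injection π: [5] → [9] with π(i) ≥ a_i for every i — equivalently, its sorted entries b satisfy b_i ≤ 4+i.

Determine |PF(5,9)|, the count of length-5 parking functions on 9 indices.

50000

|PF(5,9)| = (9−5+1)·(9+1)^(5−1) = 5·10000 = 50000 (Pollak)
E.g. (9,6,4,3,4) → sorted (3,4,4,6,9): b_i ≤ 4+i ∀i, a PF.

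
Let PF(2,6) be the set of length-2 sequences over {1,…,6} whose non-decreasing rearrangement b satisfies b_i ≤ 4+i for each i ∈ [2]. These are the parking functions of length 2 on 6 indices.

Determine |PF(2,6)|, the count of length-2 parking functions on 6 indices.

#PF = (6−2+1)·(6+1)^(2−1) = 5 · 7 = 35 (Konheim–Weiss)
One tuple (2,2) → sorted (2,2): b_i ≤ 4+i ∀i, a PF.

35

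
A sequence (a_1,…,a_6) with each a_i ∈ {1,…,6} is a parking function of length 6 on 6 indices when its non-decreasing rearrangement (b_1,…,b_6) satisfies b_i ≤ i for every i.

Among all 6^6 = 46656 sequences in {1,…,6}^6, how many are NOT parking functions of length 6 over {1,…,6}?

29849

|PF(6,6)| = (6−6+1)·(6+1)^(6−1) = 1×16807 = 16807 [KW]
E.g. (2,5,6,6,4,5) → sorted (2,4,5,5,6,6): b_1=2>1, not a PF.
6^6 − 16807 = 46656 − 16807 = 29849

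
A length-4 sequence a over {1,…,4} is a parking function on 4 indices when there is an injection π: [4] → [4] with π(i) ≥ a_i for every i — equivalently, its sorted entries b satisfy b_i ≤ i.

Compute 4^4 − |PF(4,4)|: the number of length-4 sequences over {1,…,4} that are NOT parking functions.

|PF(4,4)| = (4−4+1)·(4+1)^(4−1) = 1·125 = 125 (Pollak)
E.g. (2,4,2,3) → sorted (2,2,3,4): b_1=2>1, not a PF.
4^4 − 125 = 256 − 125 = 131

131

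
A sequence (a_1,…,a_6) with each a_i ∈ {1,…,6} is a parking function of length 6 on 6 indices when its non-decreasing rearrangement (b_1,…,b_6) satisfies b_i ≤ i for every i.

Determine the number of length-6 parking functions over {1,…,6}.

|PF| = (6+1−6)·(6+1)^{6−1} = 1×16807 = 16807
Example (1,6,1,1,4,5) → sorted (1,1,1,4,5,6): b_i ≤ i ∀i, a PF.

16807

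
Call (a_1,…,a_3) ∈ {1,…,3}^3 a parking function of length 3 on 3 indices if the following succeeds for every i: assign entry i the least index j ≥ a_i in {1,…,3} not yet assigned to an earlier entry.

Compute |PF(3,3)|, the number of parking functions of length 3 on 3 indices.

16

#PF = (3−3+1)·(3+1)^(3−1) = 1 · 16 = 16 (Pollak)
Example (1,3,2) → sorted (1,2,3): b_i ≤ i ∀i, a PF.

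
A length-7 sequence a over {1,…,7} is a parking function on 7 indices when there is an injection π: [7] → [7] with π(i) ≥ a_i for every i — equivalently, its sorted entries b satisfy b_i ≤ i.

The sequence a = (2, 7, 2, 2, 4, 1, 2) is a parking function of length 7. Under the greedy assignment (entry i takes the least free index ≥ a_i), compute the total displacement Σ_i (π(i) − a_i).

Σπ = 7·8/2 = 28 (π permutes [7]); Σa = 2+7+2+2+4+1+2 = 20; disp = 28−20 = 8.

8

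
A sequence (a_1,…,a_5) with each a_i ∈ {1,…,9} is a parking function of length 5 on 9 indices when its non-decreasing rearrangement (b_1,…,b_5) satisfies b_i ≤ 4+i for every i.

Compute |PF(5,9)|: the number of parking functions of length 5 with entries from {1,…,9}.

#PF = (9+1−5)·(9+1)^{5−1} = 5×10000 = 50000
E.g. (1,8,4,2,5) → sorted (1,2,4,5,8): b_i ≤ 4+i ∀i, a PF.

50000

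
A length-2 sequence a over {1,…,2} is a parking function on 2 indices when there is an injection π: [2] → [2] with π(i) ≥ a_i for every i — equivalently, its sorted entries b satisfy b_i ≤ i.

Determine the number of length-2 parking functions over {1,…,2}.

|PF| = (2+1−2)·(2+1)^{2−1} = 1×3 = 3 [KW]
One tuple (1,1) → sorted (1,1): b_i ≤ i ∀i, a PF.

3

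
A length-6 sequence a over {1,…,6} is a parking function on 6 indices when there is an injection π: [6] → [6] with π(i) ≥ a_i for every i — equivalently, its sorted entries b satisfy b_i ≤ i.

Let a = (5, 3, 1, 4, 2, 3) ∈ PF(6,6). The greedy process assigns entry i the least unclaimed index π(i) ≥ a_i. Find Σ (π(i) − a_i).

3

Σπ(i) = 1+…+6 = 21; Σa = 5+3+1+4+2+3 = 18; disp = 21−18 = 3.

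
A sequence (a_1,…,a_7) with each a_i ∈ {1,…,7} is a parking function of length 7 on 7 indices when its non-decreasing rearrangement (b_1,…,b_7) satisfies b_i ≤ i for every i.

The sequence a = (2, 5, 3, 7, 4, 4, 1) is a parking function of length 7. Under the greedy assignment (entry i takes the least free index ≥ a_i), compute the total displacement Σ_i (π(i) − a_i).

Σπ = 7·8/2 = 28 (π permutes [7]); Σa = 2+5+3+7+4+4+1 = 26; disp = 28−26 = 2.

2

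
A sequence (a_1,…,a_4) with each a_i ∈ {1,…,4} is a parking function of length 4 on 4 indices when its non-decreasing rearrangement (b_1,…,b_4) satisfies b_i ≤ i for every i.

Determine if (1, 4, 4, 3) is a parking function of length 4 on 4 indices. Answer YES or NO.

NO

Rearranged: b = (1, 3, 4, 4).
  b_1=1 ≤ 1
  b_2=3 > 2
  fails at i=2 ⇒ NO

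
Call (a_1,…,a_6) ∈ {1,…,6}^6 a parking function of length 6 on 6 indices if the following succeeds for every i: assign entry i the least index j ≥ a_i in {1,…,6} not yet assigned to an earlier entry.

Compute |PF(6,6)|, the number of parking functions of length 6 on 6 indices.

16807

|PF(6,6)| = (6−6+1)·(6+1)^(6−1) = 1·16807 = 16807
E.g. (2,2,1,2,1,4) → sorted (1,1,2,2,2,4): b_i ≤ i ∀i, a PF.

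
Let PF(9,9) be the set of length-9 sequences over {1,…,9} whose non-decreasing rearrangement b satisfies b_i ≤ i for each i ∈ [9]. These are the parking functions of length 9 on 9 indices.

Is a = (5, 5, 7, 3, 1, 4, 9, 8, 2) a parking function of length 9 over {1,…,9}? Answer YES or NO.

Rearranged: b = (1, 2, 3, 4, 5, 5, 7, 8, 9).
  b_1=1 ≤ 1
  b_2=2 ≤ 2
  b_3=3 ≤ 3
  b_4=4 ≤ 4
  b_5=5 ≤ 5
  b_6=5 ≤ 6
  b_7=7 ≤ 7
  b_8=8 ≤ 8
  b_9=9 ≤ 9
All bounds hold ⇒ YES

YES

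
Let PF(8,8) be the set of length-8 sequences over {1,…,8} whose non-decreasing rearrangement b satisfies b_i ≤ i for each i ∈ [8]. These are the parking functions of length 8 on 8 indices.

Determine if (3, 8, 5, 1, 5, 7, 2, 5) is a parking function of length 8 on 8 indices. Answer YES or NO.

Order a: b = (1, 2, 3, 5, 5, 5, 7, 8).
  b_1=1 ≤ 1
  b_2=2 ≤ 2
  b_3=3 ≤ 3
  b_4=5 > 4
  fails at i=4 ⇒ NO

NO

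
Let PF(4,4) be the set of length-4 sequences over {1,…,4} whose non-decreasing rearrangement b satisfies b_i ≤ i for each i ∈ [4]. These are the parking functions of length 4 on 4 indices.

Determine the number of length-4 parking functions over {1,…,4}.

|PF| = 1·5^3 = 1·125 = 125 (Pollak)
E.g. (3,1,2,4) → sorted (1,2,3,4): b_i ≤ i ∀i, a PF.

125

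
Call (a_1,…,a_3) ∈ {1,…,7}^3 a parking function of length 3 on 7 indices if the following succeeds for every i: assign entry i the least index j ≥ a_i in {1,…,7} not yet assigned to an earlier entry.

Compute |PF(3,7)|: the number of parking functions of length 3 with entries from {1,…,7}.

#PF = 5·8^2 = 5×64 = 320 [KW]
Example (2,4,4) → sorted (2,4,4): b_i ≤ 4+i ∀i, a PF.

320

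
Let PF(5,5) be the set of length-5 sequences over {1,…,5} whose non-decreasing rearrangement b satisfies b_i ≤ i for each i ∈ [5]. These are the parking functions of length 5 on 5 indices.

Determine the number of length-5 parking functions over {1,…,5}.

#PF = (6−5)·6^(5−1) = 1×1296 = 1296 [KW]
E.g. (2,1,2,5,3) → sorted (1,2,2,3,5): b_i ≤ i ∀i, a PF.

1296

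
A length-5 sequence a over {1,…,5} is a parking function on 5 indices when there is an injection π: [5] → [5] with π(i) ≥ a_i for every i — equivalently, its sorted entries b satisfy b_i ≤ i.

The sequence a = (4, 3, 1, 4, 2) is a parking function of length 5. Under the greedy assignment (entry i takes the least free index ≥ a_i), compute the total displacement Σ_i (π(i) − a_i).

Σπ = 5·6/2 = 15 (π permutes [5]); Σa = 4+3+1+4+2 = 14; disp = 15−14 = 1.

1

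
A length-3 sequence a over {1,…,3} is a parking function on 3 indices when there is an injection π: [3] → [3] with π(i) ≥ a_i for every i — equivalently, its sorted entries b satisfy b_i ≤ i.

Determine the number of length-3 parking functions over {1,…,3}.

#PF = (4−3)·4^(3−1) = 1 · 16 = 16 [KW]
Check (3,2,1) → sorted (1,2,3): b_i ≤ i ∀i, a PF.

16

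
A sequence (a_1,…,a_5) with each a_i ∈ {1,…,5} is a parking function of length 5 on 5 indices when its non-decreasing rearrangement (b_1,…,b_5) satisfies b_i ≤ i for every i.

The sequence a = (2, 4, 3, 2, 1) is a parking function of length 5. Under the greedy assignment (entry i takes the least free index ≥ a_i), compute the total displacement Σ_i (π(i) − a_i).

Σπ(i) = 1+…+5 = 15; Σa = 2+4+3+2+1 = 12; disp = 15−12 = 3.

3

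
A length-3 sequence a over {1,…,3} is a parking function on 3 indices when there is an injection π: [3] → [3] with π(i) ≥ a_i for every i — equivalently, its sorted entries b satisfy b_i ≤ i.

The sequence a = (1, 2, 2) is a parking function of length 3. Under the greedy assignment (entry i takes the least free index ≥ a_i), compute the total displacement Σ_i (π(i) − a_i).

Σπ = 6 ({1..3} each once); Σa = 1+2+2 = 5; disp = 6−5 = 1.

1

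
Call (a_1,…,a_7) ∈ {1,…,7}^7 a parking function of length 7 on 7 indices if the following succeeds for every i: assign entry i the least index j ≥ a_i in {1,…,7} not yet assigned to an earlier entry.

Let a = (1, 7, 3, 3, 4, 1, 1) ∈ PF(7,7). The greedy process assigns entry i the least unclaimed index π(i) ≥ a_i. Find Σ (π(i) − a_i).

Σπ = 28 ({1..7} each once); Σa = 1+7+3+3+4+1+1 = 20; disp = 28−20 = 8.

8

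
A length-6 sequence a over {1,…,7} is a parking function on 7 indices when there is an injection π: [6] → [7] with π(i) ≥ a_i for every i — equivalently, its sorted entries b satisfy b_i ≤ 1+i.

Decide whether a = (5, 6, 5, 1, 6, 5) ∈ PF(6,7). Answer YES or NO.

NO

Order a: b = (1, 5, 5, 5, 6, 6).
  b_1=1 ≤ 2
  b_2=5 > 3
  fails at i=2 ⇒ NO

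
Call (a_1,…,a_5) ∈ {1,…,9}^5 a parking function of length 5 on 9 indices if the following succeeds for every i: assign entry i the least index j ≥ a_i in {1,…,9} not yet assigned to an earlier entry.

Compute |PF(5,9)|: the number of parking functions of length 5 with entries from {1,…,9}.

#PF = (10−5)·10^(5−1) = 5×10000 = 50000
One tuple (5,9,6,7,3) → sorted (3,5,6,7,9): b_i ≤ 4+i ∀i, a PF.

50000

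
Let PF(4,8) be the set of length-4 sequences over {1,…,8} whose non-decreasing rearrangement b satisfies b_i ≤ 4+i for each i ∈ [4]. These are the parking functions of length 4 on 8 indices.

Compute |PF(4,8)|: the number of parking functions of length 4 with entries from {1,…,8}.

#PF = (8−4+1)·(8+1)^(4−1) = 5 · 729 = 3645 [KW]
E.g. (6,6,5,2) → sorted (2,5,6,6): b_i ≤ 4+i ∀i, a PF.

3645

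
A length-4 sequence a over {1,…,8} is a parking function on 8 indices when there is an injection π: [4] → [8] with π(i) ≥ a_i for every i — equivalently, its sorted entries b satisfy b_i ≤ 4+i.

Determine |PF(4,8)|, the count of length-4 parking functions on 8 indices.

|PF| = (9−4)·9^(4−1) = 5 · 729 = 3645 (Konheim–Weiss)
E.g. (4,6,1,1) → sorted (1,1,4,6): b_i ≤ 4+i ∀i, a PF.

3645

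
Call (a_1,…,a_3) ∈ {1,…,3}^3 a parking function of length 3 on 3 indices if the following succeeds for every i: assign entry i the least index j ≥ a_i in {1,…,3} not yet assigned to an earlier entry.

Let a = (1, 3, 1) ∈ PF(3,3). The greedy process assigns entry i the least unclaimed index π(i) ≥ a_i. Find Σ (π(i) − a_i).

Σπ = 3·4/2 = 6 (π permutes [3]); Σa = 1+3+1 = 5; disp = 6−5 = 1.

1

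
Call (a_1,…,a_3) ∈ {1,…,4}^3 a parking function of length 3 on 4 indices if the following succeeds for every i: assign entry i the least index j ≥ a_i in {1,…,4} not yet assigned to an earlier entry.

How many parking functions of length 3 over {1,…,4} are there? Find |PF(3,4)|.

50

|PF| = (4+1−3)·(4+1)^{3−1} = 2 · 25 = 50 [KW]
Check (1,2,4) → sorted (1,2,4): b_i ≤ 1+i ∀i, a PF.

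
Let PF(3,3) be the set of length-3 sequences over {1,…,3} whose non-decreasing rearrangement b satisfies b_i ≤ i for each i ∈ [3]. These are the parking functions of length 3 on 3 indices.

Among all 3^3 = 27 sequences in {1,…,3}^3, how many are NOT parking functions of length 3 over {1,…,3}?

|PF(3,3)| = (3+1−3)·(3+1)^{3−1} = 1×16 = 16 [KW]
One tuple (3,3,3) → sorted (3,3,3): b_1=3>1, not a PF.
So 27 − 16 = 11 fail.

11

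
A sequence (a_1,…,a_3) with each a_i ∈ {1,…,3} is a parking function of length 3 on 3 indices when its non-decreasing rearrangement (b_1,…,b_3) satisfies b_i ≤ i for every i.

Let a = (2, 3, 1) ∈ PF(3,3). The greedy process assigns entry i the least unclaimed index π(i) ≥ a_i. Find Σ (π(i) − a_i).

0

Σπ = 3·4/2 = 6 (π permutes [3]); Σa = 2+3+1 = 6; disp = 6−6 = 0.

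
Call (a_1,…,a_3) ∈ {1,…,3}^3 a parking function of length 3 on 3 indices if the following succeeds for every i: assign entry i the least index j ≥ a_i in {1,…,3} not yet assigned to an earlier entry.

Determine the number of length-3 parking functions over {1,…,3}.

16

#PF = (3+1−3)·(3+1)^{3−1} = 1·16 = 16 [KW]
One tuple (1,2,3) → sorted (1,2,3): b_i ≤ i ∀i, a PF.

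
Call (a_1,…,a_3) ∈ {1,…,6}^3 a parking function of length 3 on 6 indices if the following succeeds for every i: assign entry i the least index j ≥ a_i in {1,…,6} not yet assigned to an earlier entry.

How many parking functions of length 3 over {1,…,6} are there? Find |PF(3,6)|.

|PF| = 4·7^2 = 4·49 = 196
Example (4,6,2) → sorted (2,4,6): b_i ≤ 3+i ∀i, a PF.

196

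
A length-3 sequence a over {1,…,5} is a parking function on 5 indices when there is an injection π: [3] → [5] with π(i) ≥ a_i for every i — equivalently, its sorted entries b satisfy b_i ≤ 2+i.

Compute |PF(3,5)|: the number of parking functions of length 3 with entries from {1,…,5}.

Count = (5+1−3)·(5+1)^{3−1} = 3×36 = 108
Example (3,3,5) → sorted (3,3,5): b_i ≤ 2+i ∀i, a PF.

108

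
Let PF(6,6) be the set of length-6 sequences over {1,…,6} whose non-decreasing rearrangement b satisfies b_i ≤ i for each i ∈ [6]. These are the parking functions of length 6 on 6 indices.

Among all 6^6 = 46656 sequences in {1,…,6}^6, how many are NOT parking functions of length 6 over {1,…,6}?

29849

|PF| = (7−6)·7^(6−1) = 1·16807 = 16807
E.g. (5,6,4,4,4,5) → sorted (4,4,4,5,5,6): b_1=4>1, not a PF.
Total 46656; non-PF = 46656−16807 = 29849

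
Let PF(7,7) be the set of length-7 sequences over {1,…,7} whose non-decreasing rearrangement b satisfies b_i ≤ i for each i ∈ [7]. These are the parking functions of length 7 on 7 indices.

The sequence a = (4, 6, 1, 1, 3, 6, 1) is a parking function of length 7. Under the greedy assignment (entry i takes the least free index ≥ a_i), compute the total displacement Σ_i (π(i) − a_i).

Σπ = 28 ({1..7} each once); Σa = 4+6+1+1+3+6+1 = 22; disp = 28−22 = 6.

6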